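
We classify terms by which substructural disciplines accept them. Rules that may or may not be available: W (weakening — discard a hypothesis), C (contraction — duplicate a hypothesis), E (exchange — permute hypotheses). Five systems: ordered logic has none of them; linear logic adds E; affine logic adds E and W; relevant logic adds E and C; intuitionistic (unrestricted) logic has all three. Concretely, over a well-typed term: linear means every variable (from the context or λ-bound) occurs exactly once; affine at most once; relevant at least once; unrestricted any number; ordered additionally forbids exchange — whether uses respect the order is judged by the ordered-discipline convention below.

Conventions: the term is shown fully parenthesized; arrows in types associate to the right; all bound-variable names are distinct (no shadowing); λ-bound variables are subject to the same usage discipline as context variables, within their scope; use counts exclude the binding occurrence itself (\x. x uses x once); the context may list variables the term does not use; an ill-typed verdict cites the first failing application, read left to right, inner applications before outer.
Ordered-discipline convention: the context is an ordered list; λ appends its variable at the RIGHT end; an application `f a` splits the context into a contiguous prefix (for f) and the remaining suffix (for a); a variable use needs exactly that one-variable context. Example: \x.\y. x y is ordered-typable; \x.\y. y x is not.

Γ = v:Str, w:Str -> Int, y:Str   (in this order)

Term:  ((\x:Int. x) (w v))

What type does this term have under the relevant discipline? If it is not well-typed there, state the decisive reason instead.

not well-typed under relevant — y never used (weakening)
variable uses: v=1; w=1; y=0; x (λ-bound)=1
use order (left to right): x, w, v
typing: ✓ — Int
across the five disciplines: ordered ✗ | linear ✗ | affine ✓ | relevant ✗ | unrestricted ✓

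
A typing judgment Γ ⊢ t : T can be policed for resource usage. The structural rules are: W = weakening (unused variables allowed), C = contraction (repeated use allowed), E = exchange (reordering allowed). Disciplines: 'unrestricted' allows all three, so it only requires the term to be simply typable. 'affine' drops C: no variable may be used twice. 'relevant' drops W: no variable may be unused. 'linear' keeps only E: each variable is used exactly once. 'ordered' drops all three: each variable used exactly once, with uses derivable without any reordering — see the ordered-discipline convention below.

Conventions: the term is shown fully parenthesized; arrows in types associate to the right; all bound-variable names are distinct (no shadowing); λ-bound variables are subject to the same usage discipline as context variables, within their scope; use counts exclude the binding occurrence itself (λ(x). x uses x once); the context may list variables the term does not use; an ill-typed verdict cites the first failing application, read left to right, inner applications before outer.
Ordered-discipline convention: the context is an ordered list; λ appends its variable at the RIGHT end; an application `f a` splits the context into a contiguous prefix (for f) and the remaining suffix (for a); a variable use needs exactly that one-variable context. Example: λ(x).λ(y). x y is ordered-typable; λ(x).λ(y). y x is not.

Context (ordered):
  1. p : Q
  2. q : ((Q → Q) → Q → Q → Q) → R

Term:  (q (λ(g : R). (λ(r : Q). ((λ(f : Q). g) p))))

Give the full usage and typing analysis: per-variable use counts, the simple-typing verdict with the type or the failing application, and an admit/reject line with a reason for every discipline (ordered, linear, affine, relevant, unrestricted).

counts: p=1, q=1, g (λ-bound)=1, r (λ-bound)=0, f (λ-bound)=0
use order (left to right): q, g, p
typing: ill-typed: argument of type R → Q → R where (Q → Q) → Q → Q → Q is required
ordered: ✗, fails simple typing
linear: ✗, a type mismatch blocks all five
affine: ✗, the type mismatch rejects it
relevant: ✗, not simply typable
unrestricted: ✗, fails simple typing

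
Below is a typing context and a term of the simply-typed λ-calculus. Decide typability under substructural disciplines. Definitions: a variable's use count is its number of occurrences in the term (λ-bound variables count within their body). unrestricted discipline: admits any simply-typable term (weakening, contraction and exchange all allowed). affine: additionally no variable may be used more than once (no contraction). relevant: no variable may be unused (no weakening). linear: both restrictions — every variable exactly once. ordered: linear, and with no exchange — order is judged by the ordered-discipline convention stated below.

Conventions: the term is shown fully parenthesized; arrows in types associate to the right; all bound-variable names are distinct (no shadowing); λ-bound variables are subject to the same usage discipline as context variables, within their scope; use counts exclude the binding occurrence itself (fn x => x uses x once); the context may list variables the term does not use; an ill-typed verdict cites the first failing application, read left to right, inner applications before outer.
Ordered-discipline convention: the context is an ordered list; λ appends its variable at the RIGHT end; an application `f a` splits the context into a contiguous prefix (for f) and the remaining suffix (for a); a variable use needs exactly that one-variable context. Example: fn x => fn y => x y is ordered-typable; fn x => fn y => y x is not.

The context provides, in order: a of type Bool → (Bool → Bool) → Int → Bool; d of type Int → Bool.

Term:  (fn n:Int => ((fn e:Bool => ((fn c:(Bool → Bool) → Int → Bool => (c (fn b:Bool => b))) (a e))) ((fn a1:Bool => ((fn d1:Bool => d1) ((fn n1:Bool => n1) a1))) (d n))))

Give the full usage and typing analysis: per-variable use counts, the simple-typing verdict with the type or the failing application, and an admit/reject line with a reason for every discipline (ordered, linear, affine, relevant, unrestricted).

counts: a: 1; d: 1; n [bound]: 1; e [bound]: 1; c [bound]: 1; b [bound]: 1; a1 [bound]: 1; d1 [bound]: 1; n1 [bound]: 1
left-to-right use order: c, b, a, e, d1, n1, a1, d, n
typing: the term checks, with type Int → Int → Bool
ordered ✓ (a, d, n, e, c, b, a1, d1, n1: once each, no exchange needed)
linear ✓ (exactly-once usage across a, d, n, e, c, b, a1, d1, n1)
affine ✓ (at most one use each (a, d, n, e, c, b, a1, d1, n1))
relevant ✓ (none of a, d, n, e, c, b, a1, d1, n1 goes unused)
unrestricted ✓ (typability at Int → Int → Bool is all that's needed)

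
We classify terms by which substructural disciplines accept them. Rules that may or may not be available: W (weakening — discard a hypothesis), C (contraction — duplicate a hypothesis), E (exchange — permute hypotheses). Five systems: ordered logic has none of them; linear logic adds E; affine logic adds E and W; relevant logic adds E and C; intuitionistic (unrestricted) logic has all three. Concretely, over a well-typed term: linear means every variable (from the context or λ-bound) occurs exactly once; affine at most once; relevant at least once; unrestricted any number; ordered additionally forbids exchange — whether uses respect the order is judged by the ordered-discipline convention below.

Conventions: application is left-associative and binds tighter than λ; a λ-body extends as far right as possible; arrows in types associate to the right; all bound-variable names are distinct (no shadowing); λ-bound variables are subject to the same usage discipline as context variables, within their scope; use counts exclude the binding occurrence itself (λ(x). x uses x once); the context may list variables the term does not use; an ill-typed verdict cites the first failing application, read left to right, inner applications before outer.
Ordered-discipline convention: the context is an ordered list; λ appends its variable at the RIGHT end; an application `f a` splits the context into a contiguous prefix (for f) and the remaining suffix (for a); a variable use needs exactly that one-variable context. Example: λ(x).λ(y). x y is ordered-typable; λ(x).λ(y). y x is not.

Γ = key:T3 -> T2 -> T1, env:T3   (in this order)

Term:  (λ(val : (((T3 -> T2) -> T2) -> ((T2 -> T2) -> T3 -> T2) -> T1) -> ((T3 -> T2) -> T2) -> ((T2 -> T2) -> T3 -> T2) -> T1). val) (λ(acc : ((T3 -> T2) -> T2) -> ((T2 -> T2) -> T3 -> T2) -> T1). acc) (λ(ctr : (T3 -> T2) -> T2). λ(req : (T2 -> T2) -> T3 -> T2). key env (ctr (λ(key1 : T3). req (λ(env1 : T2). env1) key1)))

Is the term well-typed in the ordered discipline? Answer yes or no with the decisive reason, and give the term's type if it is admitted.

yes — key, env, val, acc, ctr, req, key1, env1: once each, no exchange needed; term : ((T3 -> T2) -> T2) -> ((T2 -> T2) -> T3 -> T2) -> T1
usage: key ×1; env ×1; val (λ-bound) ×1; acc (λ-bound) ×1; ctr (λ-bound) ×1; req (λ-bound) ×1; key1 (λ-bound) ×1; env1 (λ-bound) ×1
order of uses: val, acc, key, env, ctr, req, env1, key1
typing: ✓ — ((T3 -> T2) -> T2) -> ((T2 -> T2) -> T3 -> T2) -> T1
across the five disciplines: ordered ✓ · linear ✓ · affine ✓ · relevant ✓ · unrestricted ✓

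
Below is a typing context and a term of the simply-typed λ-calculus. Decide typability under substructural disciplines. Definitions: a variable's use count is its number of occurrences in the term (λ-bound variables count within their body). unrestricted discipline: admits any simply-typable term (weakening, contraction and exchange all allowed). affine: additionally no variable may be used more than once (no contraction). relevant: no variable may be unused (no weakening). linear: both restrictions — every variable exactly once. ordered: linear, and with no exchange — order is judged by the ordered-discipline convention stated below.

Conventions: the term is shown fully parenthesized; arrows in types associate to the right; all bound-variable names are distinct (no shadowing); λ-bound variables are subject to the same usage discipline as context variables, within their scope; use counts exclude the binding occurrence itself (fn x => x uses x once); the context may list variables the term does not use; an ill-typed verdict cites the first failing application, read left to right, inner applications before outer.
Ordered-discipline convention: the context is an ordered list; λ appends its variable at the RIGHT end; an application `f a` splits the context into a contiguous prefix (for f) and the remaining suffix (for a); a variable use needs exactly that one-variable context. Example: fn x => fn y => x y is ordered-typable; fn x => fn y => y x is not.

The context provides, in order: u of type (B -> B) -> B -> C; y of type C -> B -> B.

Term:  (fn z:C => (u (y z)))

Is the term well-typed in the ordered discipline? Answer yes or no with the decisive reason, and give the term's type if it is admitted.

yes — u, y, z once each; derivable with no W/C/E; term : C -> B -> C
variable uses: u: 1×; y: 1×; z (λ-bound): 1×
left-to-right use order: u, y, z
typing: the term checks, with type C -> B -> C
all disciplines: ordered ✓, linear ✓, affine ✓, relevant ✓, unrestricted ✓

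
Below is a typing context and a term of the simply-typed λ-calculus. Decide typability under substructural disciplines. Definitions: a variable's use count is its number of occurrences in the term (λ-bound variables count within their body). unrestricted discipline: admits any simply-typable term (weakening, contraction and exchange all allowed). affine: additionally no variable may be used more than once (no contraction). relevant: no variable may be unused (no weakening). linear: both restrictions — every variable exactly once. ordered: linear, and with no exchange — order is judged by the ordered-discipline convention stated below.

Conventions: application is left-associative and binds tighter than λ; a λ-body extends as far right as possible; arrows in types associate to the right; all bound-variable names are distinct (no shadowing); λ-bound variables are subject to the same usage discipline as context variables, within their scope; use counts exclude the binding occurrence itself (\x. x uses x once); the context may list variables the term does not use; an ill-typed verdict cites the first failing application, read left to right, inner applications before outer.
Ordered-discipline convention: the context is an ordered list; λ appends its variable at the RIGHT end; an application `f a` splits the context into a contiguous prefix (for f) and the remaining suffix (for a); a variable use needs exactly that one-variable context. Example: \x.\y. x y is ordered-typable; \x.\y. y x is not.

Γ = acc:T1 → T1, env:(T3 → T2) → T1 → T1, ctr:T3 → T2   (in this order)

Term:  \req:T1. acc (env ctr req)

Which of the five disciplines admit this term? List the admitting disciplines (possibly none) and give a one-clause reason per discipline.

admitting disciplines: ordered, linear, affine, relevant, unrestricted
use counts: acc=1, env=1, ctr=1, req [bound]=1
left-to-right use order: acc, env, ctr, req
typing: ✓ — T1 → T1
ordered: ✓, one use each (acc, env, ctr, req); ordered split holds
linear: ✓, exactly-once usage across acc, env, ctr, req
affine: ✓, none of acc, env, ctr, req used more than once
relevant: ✓, acc, env, ctr, req: all used, weakening unneeded
unrestricted: ✓, simply typable at T1 → T1; W, C, E all held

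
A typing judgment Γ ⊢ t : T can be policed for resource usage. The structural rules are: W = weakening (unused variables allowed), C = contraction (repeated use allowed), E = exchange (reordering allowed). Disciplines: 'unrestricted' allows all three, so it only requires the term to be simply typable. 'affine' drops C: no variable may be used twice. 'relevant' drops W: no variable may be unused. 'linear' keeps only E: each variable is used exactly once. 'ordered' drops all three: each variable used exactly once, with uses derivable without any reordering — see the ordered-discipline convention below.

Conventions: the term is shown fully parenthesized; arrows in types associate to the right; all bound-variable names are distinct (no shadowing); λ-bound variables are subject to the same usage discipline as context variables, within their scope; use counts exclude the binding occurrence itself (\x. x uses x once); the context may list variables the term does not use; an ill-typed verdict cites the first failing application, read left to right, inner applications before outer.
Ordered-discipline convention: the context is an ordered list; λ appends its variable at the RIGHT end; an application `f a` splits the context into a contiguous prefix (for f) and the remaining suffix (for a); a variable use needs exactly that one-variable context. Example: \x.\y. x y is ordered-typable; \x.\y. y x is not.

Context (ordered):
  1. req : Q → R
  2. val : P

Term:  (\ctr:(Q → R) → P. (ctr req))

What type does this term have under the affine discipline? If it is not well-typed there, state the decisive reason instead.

term : ((Q → R) → P) → P
usage: req: 1×, val: 0×, ctr (bound): 1×
uses in reading order: ctr, req
typing: well-typed at ((Q → R) → P) → P
per-discipline verdicts: ordered ✗ | linear ✗ | affine ✓ | relevant ✗ | unrestricted ✓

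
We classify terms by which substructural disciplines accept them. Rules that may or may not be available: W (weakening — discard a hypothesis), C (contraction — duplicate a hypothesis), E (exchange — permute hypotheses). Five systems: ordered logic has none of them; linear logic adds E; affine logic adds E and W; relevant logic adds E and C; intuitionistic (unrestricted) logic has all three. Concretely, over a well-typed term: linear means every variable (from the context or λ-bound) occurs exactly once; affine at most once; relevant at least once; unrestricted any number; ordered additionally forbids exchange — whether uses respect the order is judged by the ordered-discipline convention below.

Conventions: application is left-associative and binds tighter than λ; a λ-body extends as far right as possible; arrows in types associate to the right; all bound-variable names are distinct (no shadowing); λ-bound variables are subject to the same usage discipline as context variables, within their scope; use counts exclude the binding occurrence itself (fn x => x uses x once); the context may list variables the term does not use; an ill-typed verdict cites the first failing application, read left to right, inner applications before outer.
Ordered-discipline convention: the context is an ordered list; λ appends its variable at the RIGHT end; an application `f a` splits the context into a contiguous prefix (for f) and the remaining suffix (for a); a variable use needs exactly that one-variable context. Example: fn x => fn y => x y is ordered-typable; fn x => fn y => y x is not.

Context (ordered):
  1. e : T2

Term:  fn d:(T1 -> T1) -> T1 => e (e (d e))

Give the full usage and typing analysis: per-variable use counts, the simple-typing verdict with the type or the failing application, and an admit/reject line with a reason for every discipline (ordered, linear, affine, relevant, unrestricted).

use counts: e=3, d (bound)=1
use order (left to right): e, e, d, e
typing: ill-typed: an application expects T1 -> T1 but receives T2
ordered ✗ (not simply typable)
linear ✗ (fails simple typing)
affine ✗ (a type mismatch blocks all five)
relevant ✗ (the type mismatch rejects it)
unrestricted ✗ (not simply typable)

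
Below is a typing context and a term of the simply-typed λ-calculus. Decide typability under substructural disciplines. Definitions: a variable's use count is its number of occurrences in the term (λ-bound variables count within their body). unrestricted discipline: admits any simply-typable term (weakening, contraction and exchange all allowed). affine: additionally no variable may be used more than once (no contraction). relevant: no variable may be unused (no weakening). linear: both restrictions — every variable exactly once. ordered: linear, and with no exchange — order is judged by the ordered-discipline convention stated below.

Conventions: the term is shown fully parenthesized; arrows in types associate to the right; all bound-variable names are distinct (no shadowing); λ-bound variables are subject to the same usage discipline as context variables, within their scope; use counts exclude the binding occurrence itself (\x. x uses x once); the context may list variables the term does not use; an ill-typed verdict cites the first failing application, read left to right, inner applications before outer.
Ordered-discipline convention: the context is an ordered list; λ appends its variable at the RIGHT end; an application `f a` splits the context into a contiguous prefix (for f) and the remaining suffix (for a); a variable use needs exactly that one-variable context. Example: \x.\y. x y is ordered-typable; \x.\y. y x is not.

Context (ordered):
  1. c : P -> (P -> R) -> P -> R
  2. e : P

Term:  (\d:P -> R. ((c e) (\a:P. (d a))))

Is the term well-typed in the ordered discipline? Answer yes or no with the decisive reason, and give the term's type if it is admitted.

yes — single-use (c, e, d, a), ordered derivation ok; term : (P -> R) -> P -> R
variable uses: c=1, e=1, d [bound]=1, a [bound]=1
uses in reading order: c, e, d, a
typing: well-typed at (P -> R) -> P -> R
per-discipline verdicts: ordered ✓ | linear ✓ | affine ✓ | relevant ✓ | unrestricted ✓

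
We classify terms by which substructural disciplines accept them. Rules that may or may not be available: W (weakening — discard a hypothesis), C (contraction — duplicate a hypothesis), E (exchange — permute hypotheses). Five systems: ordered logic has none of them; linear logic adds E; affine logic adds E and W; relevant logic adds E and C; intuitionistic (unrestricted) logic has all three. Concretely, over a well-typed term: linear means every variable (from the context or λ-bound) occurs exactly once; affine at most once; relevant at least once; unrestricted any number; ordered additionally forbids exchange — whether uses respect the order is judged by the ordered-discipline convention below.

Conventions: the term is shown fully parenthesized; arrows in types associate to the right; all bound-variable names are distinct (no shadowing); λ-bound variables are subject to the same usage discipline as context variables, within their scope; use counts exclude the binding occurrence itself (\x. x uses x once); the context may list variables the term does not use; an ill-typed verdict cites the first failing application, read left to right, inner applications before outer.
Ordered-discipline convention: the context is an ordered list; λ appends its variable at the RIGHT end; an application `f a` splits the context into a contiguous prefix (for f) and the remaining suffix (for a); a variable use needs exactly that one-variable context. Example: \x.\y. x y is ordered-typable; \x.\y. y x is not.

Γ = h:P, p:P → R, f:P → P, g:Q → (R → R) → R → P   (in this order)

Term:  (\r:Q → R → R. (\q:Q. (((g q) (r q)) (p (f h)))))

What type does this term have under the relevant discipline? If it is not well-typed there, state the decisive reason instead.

term : (Q → R → R) → Q → P
use counts: h: 1×; p: 1×; f: 1×; g: 1×; r (bound): 1×; q (bound): 2×
order of uses: g, q, r, q, p, f, h
typing: the term checks, with type (Q → R → R) → Q → P
summary: ordered ✗; linear ✗; affine ✗; relevant ✓; unrestricted ✓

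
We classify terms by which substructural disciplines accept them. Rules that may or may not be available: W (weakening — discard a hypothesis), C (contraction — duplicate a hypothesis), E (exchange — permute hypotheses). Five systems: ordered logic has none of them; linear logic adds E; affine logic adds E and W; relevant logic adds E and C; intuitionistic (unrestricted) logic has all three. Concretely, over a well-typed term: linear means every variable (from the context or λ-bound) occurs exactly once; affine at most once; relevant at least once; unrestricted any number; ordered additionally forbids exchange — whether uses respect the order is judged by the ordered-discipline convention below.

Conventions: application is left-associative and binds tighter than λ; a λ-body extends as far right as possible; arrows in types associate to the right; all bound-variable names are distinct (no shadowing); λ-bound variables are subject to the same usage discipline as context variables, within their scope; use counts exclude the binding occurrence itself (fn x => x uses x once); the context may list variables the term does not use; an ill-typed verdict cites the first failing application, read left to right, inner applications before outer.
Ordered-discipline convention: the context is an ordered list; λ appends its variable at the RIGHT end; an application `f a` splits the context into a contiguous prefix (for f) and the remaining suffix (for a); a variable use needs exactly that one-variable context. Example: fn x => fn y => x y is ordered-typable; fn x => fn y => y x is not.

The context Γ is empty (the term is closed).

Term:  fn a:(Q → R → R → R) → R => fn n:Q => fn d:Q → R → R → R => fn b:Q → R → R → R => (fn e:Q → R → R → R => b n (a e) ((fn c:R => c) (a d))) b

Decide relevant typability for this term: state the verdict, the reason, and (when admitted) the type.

yes — a, n, d, b, e, c: all used, weakening unneeded; term : ((Q → R → R → R) → R) → Q → (Q → R → R → R) → (Q → R → R → R) → R
variable uses: a (λ-bound) ×2, n (λ-bound) ×1, d (λ-bound) ×1, b (λ-bound) ×2, e (λ-bound) ×1, c (λ-bound) ×1
order of uses: b, n, a, e, c, a, d, b
typing: the term checks, with type ((Q → R → R → R) → R) → Q → (Q → R → R → R) → (Q → R → R → R) → R
per-discipline verdicts: ordered ✗, linear ✗, affine ✗, relevant ✓, unrestricted ✓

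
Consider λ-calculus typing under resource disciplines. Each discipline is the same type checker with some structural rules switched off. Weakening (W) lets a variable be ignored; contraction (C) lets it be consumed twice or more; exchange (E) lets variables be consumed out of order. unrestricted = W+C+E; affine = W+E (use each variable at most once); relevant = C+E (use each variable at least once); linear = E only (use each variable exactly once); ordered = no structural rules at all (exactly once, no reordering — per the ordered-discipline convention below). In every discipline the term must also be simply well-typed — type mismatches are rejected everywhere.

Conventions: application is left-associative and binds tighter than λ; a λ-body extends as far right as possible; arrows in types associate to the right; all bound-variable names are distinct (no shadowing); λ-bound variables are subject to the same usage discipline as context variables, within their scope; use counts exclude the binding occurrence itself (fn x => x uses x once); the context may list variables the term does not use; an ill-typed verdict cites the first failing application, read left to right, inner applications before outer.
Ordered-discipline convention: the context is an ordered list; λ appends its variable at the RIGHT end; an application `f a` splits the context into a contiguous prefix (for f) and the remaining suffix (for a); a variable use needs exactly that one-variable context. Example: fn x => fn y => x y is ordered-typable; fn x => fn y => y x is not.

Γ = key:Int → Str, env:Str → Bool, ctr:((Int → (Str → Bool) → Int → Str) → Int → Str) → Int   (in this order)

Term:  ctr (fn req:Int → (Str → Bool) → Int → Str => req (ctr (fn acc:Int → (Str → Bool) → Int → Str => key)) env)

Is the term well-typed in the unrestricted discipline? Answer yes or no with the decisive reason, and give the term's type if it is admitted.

yes — well-typed at Int; no restrictions here; term : Int
variable uses: key=1, env=1, ctr=2, req [bound]=1, acc [bound]=0
order of uses: ctr, req, ctr, key, env
typing: ✓ — Int
per-discipline verdicts: ordered ✗ | linear ✗ | affine ✗ | relevant ✗ | unrestricted ✓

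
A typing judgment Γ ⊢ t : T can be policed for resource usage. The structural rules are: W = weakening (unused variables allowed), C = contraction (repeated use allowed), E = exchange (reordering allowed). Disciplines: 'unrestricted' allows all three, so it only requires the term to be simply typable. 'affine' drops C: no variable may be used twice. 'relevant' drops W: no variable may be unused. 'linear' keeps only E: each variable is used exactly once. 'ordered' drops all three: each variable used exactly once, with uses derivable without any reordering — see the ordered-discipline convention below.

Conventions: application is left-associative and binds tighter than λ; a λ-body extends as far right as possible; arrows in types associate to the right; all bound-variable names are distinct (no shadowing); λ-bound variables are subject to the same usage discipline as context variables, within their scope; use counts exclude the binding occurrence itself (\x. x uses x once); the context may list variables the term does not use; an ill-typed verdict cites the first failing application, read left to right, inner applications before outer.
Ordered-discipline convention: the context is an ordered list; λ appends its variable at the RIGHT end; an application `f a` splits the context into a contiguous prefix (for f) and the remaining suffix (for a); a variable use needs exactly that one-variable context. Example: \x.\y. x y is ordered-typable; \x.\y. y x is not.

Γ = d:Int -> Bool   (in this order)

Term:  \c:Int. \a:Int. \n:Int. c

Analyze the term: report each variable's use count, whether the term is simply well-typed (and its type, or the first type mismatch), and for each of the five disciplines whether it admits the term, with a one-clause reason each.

variable uses: d: 0×, c (λ-bound): 1×, a (λ-bound): 0×, n (λ-bound): 0×
left-to-right use order: c
typing: well-typed — term : Int -> Int -> Int -> Int
ordered: ✗, unused: d, a, n — weakening required
linear: ✗, unused: d, a, n — weakening required
affine: ✓, no duplicate uses among d, c, a, n
relevant: ✗, unused: d, a, n — weakening required
unrestricted: ✓, well-typed at Int -> Int -> Int -> Int; no restrictions here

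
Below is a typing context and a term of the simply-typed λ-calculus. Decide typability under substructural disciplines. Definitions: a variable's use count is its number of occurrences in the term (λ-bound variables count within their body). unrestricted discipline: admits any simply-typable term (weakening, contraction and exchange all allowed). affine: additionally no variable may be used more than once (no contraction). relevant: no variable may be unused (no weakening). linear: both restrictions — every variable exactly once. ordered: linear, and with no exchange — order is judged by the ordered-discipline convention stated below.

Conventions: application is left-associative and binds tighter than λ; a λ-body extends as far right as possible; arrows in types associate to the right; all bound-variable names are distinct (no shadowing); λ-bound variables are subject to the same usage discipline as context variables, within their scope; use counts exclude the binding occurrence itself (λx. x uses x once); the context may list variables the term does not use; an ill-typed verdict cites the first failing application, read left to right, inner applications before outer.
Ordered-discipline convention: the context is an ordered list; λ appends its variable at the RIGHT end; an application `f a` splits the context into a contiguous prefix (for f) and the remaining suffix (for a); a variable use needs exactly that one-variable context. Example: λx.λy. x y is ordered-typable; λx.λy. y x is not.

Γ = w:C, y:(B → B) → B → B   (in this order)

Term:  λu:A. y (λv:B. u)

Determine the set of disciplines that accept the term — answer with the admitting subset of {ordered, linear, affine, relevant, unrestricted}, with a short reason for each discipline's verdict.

admitted by: none
counts: w: 0; y: 1; u [bound]: 1; v [bound]: 0
left-to-right use order: y, u
typing: ill-typed: a function awaiting B → B gets B → A
ordered: ✗ — fails simple typing
linear: ✗ — a type mismatch blocks all five
affine: ✗ — the type mismatch rejects it
relevant: ✗ — not simply typable
unrestricted: ✗ — fails simple typing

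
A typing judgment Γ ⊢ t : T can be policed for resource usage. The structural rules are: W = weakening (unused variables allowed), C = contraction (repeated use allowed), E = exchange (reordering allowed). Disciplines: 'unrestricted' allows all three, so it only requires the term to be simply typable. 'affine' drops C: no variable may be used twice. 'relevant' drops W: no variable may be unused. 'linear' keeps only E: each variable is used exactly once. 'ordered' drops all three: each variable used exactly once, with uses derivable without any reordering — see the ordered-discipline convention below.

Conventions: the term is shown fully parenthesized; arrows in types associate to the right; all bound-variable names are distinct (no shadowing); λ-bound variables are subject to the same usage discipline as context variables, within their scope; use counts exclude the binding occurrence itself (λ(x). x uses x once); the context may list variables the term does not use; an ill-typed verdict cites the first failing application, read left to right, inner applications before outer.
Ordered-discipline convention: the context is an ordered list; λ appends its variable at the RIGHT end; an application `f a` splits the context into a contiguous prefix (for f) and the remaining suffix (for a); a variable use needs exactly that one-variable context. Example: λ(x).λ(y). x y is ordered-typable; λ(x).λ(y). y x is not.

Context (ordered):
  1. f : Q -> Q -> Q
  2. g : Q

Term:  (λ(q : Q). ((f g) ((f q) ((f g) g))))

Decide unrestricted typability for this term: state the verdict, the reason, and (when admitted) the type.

yes — well-typed at Q -> Q; no restrictions here; term : Q -> Q
usage: f=3, g=3, q [bound]=1
left-to-right use order: f, g, f, q, f, g, g
typing: ✓ — Q -> Q
summary: ordered ✗, linear ✗, affine ✗, relevant ✓, unrestricted ✓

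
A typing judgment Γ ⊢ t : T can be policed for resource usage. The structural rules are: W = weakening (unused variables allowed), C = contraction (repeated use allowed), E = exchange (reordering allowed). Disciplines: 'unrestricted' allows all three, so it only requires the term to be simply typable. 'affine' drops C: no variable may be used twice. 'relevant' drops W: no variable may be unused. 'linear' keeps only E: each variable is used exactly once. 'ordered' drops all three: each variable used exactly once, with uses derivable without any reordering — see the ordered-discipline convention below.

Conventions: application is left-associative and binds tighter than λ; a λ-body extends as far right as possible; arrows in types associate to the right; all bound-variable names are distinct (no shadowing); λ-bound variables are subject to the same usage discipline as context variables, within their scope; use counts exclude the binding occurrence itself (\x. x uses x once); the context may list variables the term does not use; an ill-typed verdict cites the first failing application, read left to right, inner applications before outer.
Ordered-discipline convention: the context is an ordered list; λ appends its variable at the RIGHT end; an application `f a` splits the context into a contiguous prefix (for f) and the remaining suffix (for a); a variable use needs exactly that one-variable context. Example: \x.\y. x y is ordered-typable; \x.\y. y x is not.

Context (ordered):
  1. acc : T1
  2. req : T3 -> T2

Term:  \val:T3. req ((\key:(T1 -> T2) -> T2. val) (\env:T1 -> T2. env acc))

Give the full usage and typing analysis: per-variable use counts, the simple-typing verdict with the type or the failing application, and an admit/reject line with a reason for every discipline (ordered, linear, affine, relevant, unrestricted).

usage: acc: 1; req: 1; val (bound): 1; key (bound): 0; env (bound): 1
left-to-right use order: req, val, env, acc
typing: the term checks, with type T3 -> T2
ordered: ✗ — unused: key — weakening required
linear: ✗ — unused: key — weakening required
affine: ✓ — at most one use each (acc, req, val, key, env)
relevant: ✗ — unused: key — weakening required
unrestricted: ✓ — type-checks (T3 -> T2) and nothing is barred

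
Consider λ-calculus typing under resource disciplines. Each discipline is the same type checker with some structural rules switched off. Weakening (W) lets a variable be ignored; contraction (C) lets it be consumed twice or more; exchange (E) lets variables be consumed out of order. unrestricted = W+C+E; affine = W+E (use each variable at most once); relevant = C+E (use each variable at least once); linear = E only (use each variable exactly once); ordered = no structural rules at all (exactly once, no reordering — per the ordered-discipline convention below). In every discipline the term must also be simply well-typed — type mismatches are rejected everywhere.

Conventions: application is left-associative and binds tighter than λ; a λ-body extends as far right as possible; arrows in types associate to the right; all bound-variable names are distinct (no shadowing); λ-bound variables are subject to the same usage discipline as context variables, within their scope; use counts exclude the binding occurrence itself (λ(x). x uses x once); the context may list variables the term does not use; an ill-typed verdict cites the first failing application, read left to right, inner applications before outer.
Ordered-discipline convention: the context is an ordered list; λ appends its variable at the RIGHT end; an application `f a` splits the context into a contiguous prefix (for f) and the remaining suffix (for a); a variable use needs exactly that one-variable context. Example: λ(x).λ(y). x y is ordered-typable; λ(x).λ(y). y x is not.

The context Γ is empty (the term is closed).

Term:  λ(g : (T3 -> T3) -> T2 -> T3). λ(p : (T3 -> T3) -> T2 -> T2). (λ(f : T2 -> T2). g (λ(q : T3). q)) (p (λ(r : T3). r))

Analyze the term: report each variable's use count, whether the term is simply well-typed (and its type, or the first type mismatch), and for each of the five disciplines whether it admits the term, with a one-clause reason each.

usage: g (bound): 1, p (bound): 1, f (bound): 0, q (bound): 1, r (bound): 1
left-to-right use order: g, q, p, r
typing: well-typed — term : ((T3 -> T3) -> T2 -> T3) -> ((T3 -> T3) -> T2 -> T2) -> T2 -> T3
ordered: ✗ — unused: f — weakening required
linear: ✗ — unused: f — weakening required
affine: ✓ — none of g, p, f, q, r used more than once
relevant: ✗ — unused: f — weakening required
unrestricted: ✓ — simply typable at ((T3 -> T3) -> T2 -> T3) -> ((T3 -> T3) -> T2 -> T2) -> T2 -> T3; W, C, E all held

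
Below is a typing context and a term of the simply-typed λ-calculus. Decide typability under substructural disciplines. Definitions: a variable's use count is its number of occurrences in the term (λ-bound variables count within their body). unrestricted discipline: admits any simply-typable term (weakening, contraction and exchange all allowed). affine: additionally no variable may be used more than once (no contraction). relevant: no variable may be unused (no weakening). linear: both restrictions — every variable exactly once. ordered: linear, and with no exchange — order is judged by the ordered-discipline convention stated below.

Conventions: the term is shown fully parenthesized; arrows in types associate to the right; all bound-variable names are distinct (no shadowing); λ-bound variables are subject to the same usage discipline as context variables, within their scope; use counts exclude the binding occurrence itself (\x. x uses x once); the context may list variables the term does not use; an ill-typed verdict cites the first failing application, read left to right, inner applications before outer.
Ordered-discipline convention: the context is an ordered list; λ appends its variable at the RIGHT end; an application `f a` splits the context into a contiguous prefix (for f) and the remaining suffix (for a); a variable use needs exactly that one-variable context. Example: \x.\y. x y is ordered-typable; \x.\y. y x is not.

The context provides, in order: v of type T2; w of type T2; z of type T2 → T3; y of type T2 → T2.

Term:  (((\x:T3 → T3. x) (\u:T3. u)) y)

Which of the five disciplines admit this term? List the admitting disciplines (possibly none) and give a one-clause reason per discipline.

admitted in: none
variable uses: v=0, w=0, z=0, y=1, x (λ-bound)=1, u (λ-bound)=1
use order (left to right): x, u, y
typing: ill-typed: an argument T2 → T2 mismatches the expected T3
ordered: ✗, the type mismatch rejects it
linear: ✗, not simply typable
affine: ✗, fails simple typing
relevant: ✗, a type mismatch blocks all five
unrestricted: ✗, the type mismatch rejects it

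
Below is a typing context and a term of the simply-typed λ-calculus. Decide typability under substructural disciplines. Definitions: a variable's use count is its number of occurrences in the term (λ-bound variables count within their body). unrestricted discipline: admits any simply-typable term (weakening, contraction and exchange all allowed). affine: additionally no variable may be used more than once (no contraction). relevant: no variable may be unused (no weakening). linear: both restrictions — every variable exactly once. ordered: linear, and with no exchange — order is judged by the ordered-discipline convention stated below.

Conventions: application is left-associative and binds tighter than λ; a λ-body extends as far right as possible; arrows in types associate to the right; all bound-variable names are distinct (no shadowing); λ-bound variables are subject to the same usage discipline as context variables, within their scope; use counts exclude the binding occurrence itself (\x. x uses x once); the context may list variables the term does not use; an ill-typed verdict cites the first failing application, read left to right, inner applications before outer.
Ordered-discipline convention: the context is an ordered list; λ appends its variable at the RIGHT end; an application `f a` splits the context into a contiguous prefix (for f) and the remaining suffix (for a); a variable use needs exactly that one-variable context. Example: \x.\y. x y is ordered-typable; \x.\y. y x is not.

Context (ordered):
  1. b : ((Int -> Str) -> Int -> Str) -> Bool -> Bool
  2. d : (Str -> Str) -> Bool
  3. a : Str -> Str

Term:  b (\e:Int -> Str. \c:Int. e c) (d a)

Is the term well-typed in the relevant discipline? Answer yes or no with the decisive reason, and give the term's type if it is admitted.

yes — every one of b, d, a, e, c appears; term : Bool
usage: b: 1×; d: 1×; a: 1×; e (λ-bound): 1×; c (λ-bound): 1×
left-to-right use order: b, e, c, d, a
typing: the term checks, with type Bool
summary: ordered ✓, linear ✓, affine ✓, relevant ✓, unrestricted ✓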